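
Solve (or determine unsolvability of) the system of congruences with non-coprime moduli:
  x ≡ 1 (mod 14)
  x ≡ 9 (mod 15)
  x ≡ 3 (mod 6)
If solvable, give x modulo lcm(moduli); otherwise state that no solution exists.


Moduli 14, 15, 6 are not pairwise coprime, so CRT works modulo lcm(m_i) when all pairwise compatibility conditions hold.
Pairwise compatibility: gcd(m_i, m_j) must divide a_i - a_j for every pair.
Merge one congruence at a time:
  Start: x ≡ 1 (mod 14).
  Combine with x ≡ 9 (mod 15): gcd(14, 15) = 1; 9 - 1 = 8, which IS divisible by 1, so compatible.
    Write x = 1 + 14·t and substitute into x ≡ 9 (mod 15): 14·t ≡ 9 − 1 = 8 (mod 15).
    The inverse of 14 mod 15 is 14 (since 14·14 = 196 = 13·15 + 1), so t ≡ 14·8 = 112 ≡ 7 (mod 15).
    Then x = 1 + 14·7 = 99, valid modulo lcm(14, 15) = 210: x ≡ 99 (mod 210).
  Combine with x ≡ 3 (mod 6): gcd(210, 6) = 6; 3 - 99 = -96, which IS divisible by 6, so compatible.
    Write x = 99 + 210·t and substitute into x ≡ 3 (mod 6): 210·t ≡ 3 − 99 = -96 (mod 6).
    Divide the congruence (and modulus) by g = 6: 35·t ≡ -16 (mod 1).
    Modulo 1 every t works; take t = 0.
    Then x = 99 + 210·0 = 99, valid modulo lcm(210, 6) = 210: x ≡ 99 (mod 210).
Verify: 99 mod 14 = 1, 99 mod 15 = 9, 99 mod 6 = 3.

x ≡ 99 (mod 210).


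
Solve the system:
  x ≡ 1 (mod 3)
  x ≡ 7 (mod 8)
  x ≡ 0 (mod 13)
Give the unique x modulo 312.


Moduli 3, 8, 13 are pairwise coprime; by CRT there is a unique solution modulo M = 3 · 8 · 13 = 312.
Solve pairwise, accumulating the modulus:
  Start with x ≡ 1 (mod 3).
  Combine with x ≡ 7 (mod 8): since gcd(3, 8) = 1, we get a unique residue mod 24.
    Write x = 1 + 3·t and substitute into x ≡ 7 (mod 8): 3·t ≡ 7 − 1 = 6 (mod 8).
    The inverse of 3 mod 8 is 3 (since 3·3 = 9 = 1·8 + 1), so t ≡ 3·6 = 18 ≡ 2 (mod 8).
    Then x = 1 + 3·2 = 7, valid modulo lcm(3, 8) = 24: x ≡ 7 (mod 24).
  Combine with x ≡ 0 (mod 13): since gcd(24, 13) = 1, we get a unique residue mod 312.
    Write x = 7 + 24·t and substitute into x ≡ 0 (mod 13): 24·t ≡ 0 − 7 = -7 (mod 13).
    Reduce coefficients mod 13: 11·t ≡ 6 (mod 13).
    The inverse of 11 mod 13 is 6 (since 11·6 = 66 = 5·13 + 1), so t ≡ 6·6 = 36 ≡ 10 (mod 13).
    Then x = 7 + 24·10 = 247, valid modulo lcm(24, 13) = 312: x ≡ 247 (mod 312).
Verify: 247 mod 3 = 1 ✓, 247 mod 8 = 7 ✓, 247 mod 13 = 0 ✓.

x ≡ 247 (mod 312).


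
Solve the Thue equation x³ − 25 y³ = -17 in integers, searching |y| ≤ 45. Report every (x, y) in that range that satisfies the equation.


The equation is x³ - 25y³ = -17. For fixed y, x³ = 25·y³ − 17, so a solution requires the RHS to be a perfect cube.
Strategy: iterate y from -45 to 45, compute RHS = 25·y³ − 17, and check whether it is a (positive or negative) perfect cube.
Check small values of y:
  y = 0: RHS = -17 is not a perfect cube.
  y = 1: RHS = 8 = (2)³ ⇒ x = 2 works.
  y = -1: RHS = -42 is not a perfect cube.
  y = 2: RHS = 183 is not a perfect cube.
  y = -2: RHS = -217 is not a perfect cube.
  y = 3: RHS = 658 is not a perfect cube.
  y = -3: RHS = -692 is not a perfect cube.
Continuing the search up to |y| = 45 finds no further solutions beyond those listed.
Collected solutions: (2, 1).

Solutions (with |y| ≤ 45): (2, 1).


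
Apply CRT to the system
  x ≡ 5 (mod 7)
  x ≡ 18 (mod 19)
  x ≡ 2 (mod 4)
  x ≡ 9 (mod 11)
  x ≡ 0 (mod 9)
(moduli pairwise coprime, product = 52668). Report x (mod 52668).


Product of moduli M = 7 · 19 · 4 · 11 · 9 = 52668.
Merge one congruence at a time:
  Start: x ≡ 5 (mod 7).
  Combine with x ≡ 18 (mod 19); new modulus lcm = 133.
    Write x = 5 + 7·t and substitute into x ≡ 18 (mod 19): 7·t ≡ 18 − 5 = 13 (mod 19).
    The inverse of 7 mod 19 is 11 (since 7·11 = 77 = 4·19 + 1), so t ≡ 11·13 = 143 ≡ 10 (mod 19).
    Then x = 5 + 7·10 = 75, valid modulo lcm(7, 19) = 133: x ≡ 75 (mod 133).
  Combine with x ≡ 2 (mod 4); new modulus lcm = 532.
    Write x = 75 + 133·t and substitute into x ≡ 2 (mod 4): 133·t ≡ 2 − 75 = -73 (mod 4).
    Reduce coefficients mod 4: 1·t ≡ 3 (mod 4).
    So t ≡ 3 (mod 4).
    Then x = 75 + 133·3 = 474, valid modulo lcm(133, 4) = 532: x ≡ 474 (mod 532).
  Combine with x ≡ 9 (mod 11); new modulus lcm = 5852.
    Write x = 474 + 532·t and substitute into x ≡ 9 (mod 11): 532·t ≡ 9 − 474 = -465 (mod 11).
    Reduce coefficients mod 11: 4·t ≡ 8 (mod 11).
    The inverse of 4 mod 11 is 3 (since 4·3 = 12 = 1·11 + 1), so t ≡ 3·8 = 24 ≡ 2 (mod 11).
    Then x = 474 + 532·2 = 1538, valid modulo lcm(532, 11) = 5852: x ≡ 1538 (mod 5852).
  Combine with x ≡ 0 (mod 9); new modulus lcm = 52668.
    Write x = 1538 + 5852·t and substitute into x ≡ 0 (mod 9): 5852·t ≡ 0 − 1538 = -1538 (mod 9).
    Reduce coefficients mod 9: 2·t ≡ 1 (mod 9).
    The inverse of 2 mod 9 is 5 (since 2·5 = 10 = 1·9 + 1), so t ≡ 5·1 = 5 ≡ 5 (mod 9).
    Then x = 1538 + 5852·5 = 30798, valid modulo lcm(5852, 9) = 52668: x ≡ 30798 (mod 52668).
Verify against each original: 30798 mod 7 = 5, 30798 mod 19 = 18, 30798 mod 4 = 2, 30798 mod 11 = 9, 30798 mod 9 = 0.

x ≡ 30798 (mod 52668).


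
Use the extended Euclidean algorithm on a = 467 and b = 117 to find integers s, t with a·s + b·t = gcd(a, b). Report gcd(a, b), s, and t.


Euclidean algorithm on (467, 117) — divide until remainder is 0:
  467 = 3 · 117 + 116
  117 = 1 · 116 + 1
  116 = 116 · 1 + 0
gcd(467, 117) = 1.
Track Bezout coefficients alongside the remainders: start with r₀ = 467 = a·1 + b·0 (s = 1, t = 0) and r₁ = 117 = a·0 + b·1 (s = 0, t = 1); each new remainder r_{k+1} = r_{k-1} − q_k·r_k inherits s_{k+1} = s_{k-1} − q_k·s_k, t_{k+1} = t_{k-1} − q_k·t_k, so r_k = a·s_k + b·t_k at every step:
  q = 3: r = 116, s = 1 − 3·0 = 1, t = 0 − 3·1 = -3  (check: 467·1 + 117·(-3) = 116)
  q = 1: r = 1, s = 0 − 1·1 = -1, t = 1 − 1·(-3) = 4  (check: 467·(-1) + 117·4 = 1)
The row with r = 1 (the gcd) gives the Bezout coefficients s = -1, t = 4.
Result: 467 · (-1) + 117 · (4) = 1.

gcd(467, 117) = 1; s = -1, t = 4 (check: 467·(-1) + 117·4 = 1).


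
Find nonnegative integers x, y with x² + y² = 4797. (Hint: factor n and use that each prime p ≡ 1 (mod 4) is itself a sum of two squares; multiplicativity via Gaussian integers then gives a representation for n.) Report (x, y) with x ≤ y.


Step 1: Factor n = 4797 = 3^2 · 13 · 41.
Step 2: Check the mod-4 condition on each prime factor: 3 ≡ 3 (mod 4), exponent 2 (must be even); 13 ≡ 1 (mod 4), exponent 1; 41 ≡ 1 (mod 4), exponent 1.
All primes ≡ 3 (mod 4) appear to even exponent (or don't appear), so by the two-squares theorem n IS expressible as a sum of two squares.
Step 3: Build a representation. Group n = k² · m with k = 3 and m = 13 · 41 = 533 (a product of primes ≡ 1 (mod 4)); a representation of m scales to one of n via (k·x)² + (k·y)² = k²(x² + y²). Each prime p ≡ 1 (mod 4) is itself a sum of two squares; find a² by testing p − a² for a perfect square:
  13: 13 − 1² = 12, 13 − 2² = 9 = 3² ⇒ 13 = 2² + 3².
  41: 41 − 1² = 40, 41 − 2² = 37, 41 − 3² = 32, 41 − 4² = 25 = 5² ⇒ 41 = 4² + 5².
  Combine using the Brahmagupta–Fibonacci identity (a² + b²)(c² + d²) = (ac − bd)² + (ad + bc)² = (ac + bd)² + (ad − bc)²:
  13 · 41 = 533: from (2² + 3²)(4² + 5²), take (2·4 − 3·5, 2·5 + 3·4) = (8 − 15, 10 + 12) = (-7, 22); dropping signs (only squares matter) gives (7, 22); check 7² + 22² = 49 + 484 = 533 ✓.
  Scale by k = 3: (3·7, 3·22) = (21, 66).
Step 4: Order so x ≤ y and verify: 21² + 66² = 441 + 4356 = 4797 = n. ✓

n = 4797 = 21² + 66² (one valid representation with x ≤ y).


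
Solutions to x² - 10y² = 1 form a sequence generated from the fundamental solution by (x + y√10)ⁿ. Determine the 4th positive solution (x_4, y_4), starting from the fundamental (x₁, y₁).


Step 1: Find the fundamental solution (x₁, y₁) of x² - 10y² = 1.
  Expand √10 as a continued fraction. a₀ = ⌊√10⌋ = 3; iterate m_{k+1} = d_k·a_k − m_k, d_{k+1} = (10 − m_{k+1}²)/d_k, a_{k+1} = ⌊(a₀ + m_{k+1})/d_{k+1}⌋ (starting m₀ = 0, d₀ = 1), with convergents p_k = a_k·p_{k-1} + p_{k-2}, q_k = a_k·q_{k-1} + q_{k-2} (p₋₁ = 1, q₋₁ = 0):
  k = 0: a₀ = 3; p₀/q₀ = 3/1; p₀² − 10·q₀² = 9 − 10 = -1.
  k = 1: m = 3, d = 1, a = ⌊(3 + 3)/1⌋ = 6; p/q = (6·3 + 1)/(6·1 + 0) = 19/6; p² − 10·q² = 361 − 360 = 1.
  The first convergent with p² − 10·q² = 1 gives the fundamental solution (x₁, y₁) = (19, 6).
Step 2: Apply the recurrence (x_{n+1}, y_{n+1}) = (x₁x_n + 10y₁y_n, x₁y_n + y₁x_n) repeatedly.
  From (x_1, y_1) = (19, 6): x_2 = 19·19 + 10·6·6 = 721; y_2 = 19·6 + 6·19 = 228.
  From (x_2, y_2) = (721, 228): x_3 = 19·721 + 10·6·228 = 27379; y_3 = 19·228 + 6·721 = 8658.
  From (x_3, y_3) = (27379, 8658): x_4 = 19·27379 + 10·6·8658 = 1039681; y_4 = 19·8658 + 6·27379 = 328776.
Step 3: Verify x_4² - 10·y_4² = 1080936581761 - 1080936581760 = 1 (should be 1). ✓

(x_1, y_1) = (19, 6); (x_4, y_4) = (1039681, 328776).


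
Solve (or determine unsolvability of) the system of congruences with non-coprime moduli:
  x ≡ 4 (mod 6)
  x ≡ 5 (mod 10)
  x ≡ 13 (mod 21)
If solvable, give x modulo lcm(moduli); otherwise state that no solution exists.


Moduli 6, 10, 21 are not pairwise coprime, so CRT works modulo lcm(m_i) when all pairwise compatibility conditions hold.
Pairwise compatibility: gcd(m_i, m_j) must divide a_i - a_j for every pair.
Merge one congruence at a time:
  Start: x ≡ 4 (mod 6).
  Combine with x ≡ 5 (mod 10): gcd(6, 10) = 2, and 5 - 4 = 1 is NOT divisible by 2.
    ⇒ system is inconsistent (no integer solution).

No solution (the system is inconsistent).


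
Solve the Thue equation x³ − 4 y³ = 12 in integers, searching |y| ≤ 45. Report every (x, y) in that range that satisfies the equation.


The equation is x³ - 4y³ = 12. For fixed y, x³ = 4·y³ + 12, so a solution requires the RHS to be a perfect cube.
Strategy: iterate y from -45 to 45, compute RHS = 4·y³ + 12, and check whether it is a (positive or negative) perfect cube.
Check small values of y:
  y = 0: RHS = 12 is not a perfect cube.
  y = 1: RHS = 16 is not a perfect cube.
  y = -1: RHS = 8 = (2)³ ⇒ x = 2 works.
  y = 2: RHS = 44 is not a perfect cube.
  y = -2: RHS = -20 is not a perfect cube.
  y = 3: RHS = 120 is not a perfect cube.
  y = -3: RHS = -96 is not a perfect cube.
Continuing, at y = 5: RHS = 512 = (8)³ ⇒ x = 8 works.
Searching the remaining y in |y| ≤ 45 finds no further solutions.
Collected solutions: (2, -1), (8, 5).

Solutions (with |y| ≤ 45): (2, -1), (8, 5).


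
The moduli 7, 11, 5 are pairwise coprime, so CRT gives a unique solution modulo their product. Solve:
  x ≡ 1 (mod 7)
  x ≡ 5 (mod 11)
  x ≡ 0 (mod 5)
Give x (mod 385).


Moduli 7, 11, 5 are pairwise coprime; by CRT there is a unique solution modulo M = 7 · 11 · 5 = 385.
Solve pairwise, accumulating the modulus:
  Start with x ≡ 1 (mod 7).
  Combine with x ≡ 5 (mod 11): since gcd(7, 11) = 1, we get a unique residue mod 77.
    Write x = 1 + 7·t and substitute into x ≡ 5 (mod 11): 7·t ≡ 5 − 1 = 4 (mod 11).
    The inverse of 7 mod 11 is 8 (since 7·8 = 56 = 5·11 + 1), so t ≡ 8·4 = 32 ≡ 10 (mod 11).
    Then x = 1 + 7·10 = 71, valid modulo lcm(7, 11) = 77: x ≡ 71 (mod 77).
  Combine with x ≡ 0 (mod 5): since gcd(77, 5) = 1, we get a unique residue mod 385.
    Write x = 71 + 77·t and substitute into x ≡ 0 (mod 5): 77·t ≡ 0 − 71 = -71 (mod 5).
    Reduce coefficients mod 5: 2·t ≡ 4 (mod 5).
    The inverse of 2 mod 5 is 3 (since 2·3 = 6 = 1·5 + 1), so t ≡ 3·4 = 12 ≡ 2 (mod 5).
    Then x = 71 + 77·2 = 225, valid modulo lcm(77, 5) = 385: x ≡ 225 (mod 385).
Verify: 225 mod 7 = 1 ✓, 225 mod 11 = 5 ✓, 225 mod 5 = 0 ✓.

x ≡ 225 (mod 385).


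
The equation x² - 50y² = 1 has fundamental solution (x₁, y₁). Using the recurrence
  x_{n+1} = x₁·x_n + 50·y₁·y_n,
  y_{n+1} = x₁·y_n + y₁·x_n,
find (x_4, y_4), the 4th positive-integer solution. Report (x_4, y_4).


Step 1: Find the fundamental solution (x₁, y₁) of x² - 50y² = 1.
  Expand √50 as a continued fraction. a₀ = ⌊√50⌋ = 7; iterate m_{k+1} = d_k·a_k − m_k, d_{k+1} = (50 − m_{k+1}²)/d_k, a_{k+1} = ⌊(a₀ + m_{k+1})/d_{k+1}⌋ (starting m₀ = 0, d₀ = 1), with convergents p_k = a_k·p_{k-1} + p_{k-2}, q_k = a_k·q_{k-1} + q_{k-2} (p₋₁ = 1, q₋₁ = 0):
  k = 0: a₀ = 7; p₀/q₀ = 7/1; p₀² − 50·q₀² = 49 − 50 = -1.
  k = 1: m = 7, d = 1, a = ⌊(7 + 7)/1⌋ = 14; p/q = (14·7 + 1)/(14·1 + 0) = 99/14; p² − 50·q² = 9801 − 9800 = 1.
  The first convergent with p² − 50·q² = 1 gives the fundamental solution (x₁, y₁) = (99, 14).
Step 2: Apply the recurrence (x_{n+1}, y_{n+1}) = (x₁x_n + 50y₁y_n, x₁y_n + y₁x_n) repeatedly.
  From (x_1, y_1) = (99, 14): x_2 = 99·99 + 50·14·14 = 19601; y_2 = 99·14 + 14·99 = 2772.
  From (x_2, y_2) = (19601, 2772): x_3 = 99·19601 + 50·14·2772 = 3880899; y_3 = 99·2772 + 14·19601 = 548842.
  From (x_3, y_3) = (3880899, 548842): x_4 = 99·3880899 + 50·14·548842 = 768398401; y_4 = 99·548842 + 14·3880899 = 108667944.
Step 3: Verify x_4² - 50·y_4² = 590436102659356801 - 590436102659356800 = 1 (should be 1). ✓

(x_1, y_1) = (99, 14); (x_4, y_4) = (768398401, 108667944).


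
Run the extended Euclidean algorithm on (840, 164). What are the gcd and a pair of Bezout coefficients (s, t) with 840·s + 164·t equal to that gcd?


Euclidean algorithm on (840, 164) — divide until remainder is 0:
  840 = 5 · 164 + 20
  164 = 8 · 20 + 4
  20 = 5 · 4 + 0
gcd(840, 164) = 4.
Track Bezout coefficients alongside the remainders: start with r₀ = 840 = a·1 + b·0 (s = 1, t = 0) and r₁ = 164 = a·0 + b·1 (s = 0, t = 1); each new remainder r_{k+1} = r_{k-1} − q_k·r_k inherits s_{k+1} = s_{k-1} − q_k·s_k, t_{k+1} = t_{k-1} − q_k·t_k, so r_k = a·s_k + b·t_k at every step:
  q = 5: r = 20, s = 1 − 5·0 = 1, t = 0 − 5·1 = -5  (check: 840·1 + 164·(-5) = 20)
  q = 8: r = 4, s = 0 − 8·1 = -8, t = 1 − 8·(-5) = 41  (check: 840·(-8) + 164·41 = 4)
The row with r = 4 (the gcd) gives the Bezout coefficients s = -8, t = 41.
Result: 840 · (-8) + 164 · (41) = 4.

gcd(840, 164) = 4; s = -8, t = 41 (check: 840·(-8) + 164·41 = 4).


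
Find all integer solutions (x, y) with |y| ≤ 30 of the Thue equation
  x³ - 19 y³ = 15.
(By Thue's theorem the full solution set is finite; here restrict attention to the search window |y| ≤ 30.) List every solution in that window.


The equation is x³ - 19y³ = 15. For fixed y, x³ = 19·y³ + 15, so a solution requires the RHS to be a perfect cube.
Strategy: iterate y from -30 to 30, compute RHS = 19·y³ + 15, and check whether it is a (positive or negative) perfect cube.
Check small values of y:
  y = 0: RHS = 15 is not a perfect cube.
  y = 1: RHS = 34 is not a perfect cube.
  y = -1: RHS = -4 is not a perfect cube.
  y = 2: RHS = 167 is not a perfect cube.
  y = -2: RHS = -137 is not a perfect cube.
  y = 3: RHS = 528 is not a perfect cube.
  y = -3: RHS = -498 is not a perfect cube.
Continuing the search up to |y| = 30 finds no solutions either.
No (x, y) in the scanned range satisfies the equation.

No integer solutions with |y| ≤ 30.


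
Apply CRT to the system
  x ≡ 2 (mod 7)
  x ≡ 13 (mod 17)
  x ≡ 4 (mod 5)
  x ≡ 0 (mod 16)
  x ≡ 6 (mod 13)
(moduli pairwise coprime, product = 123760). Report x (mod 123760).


Product of moduli M = 7 · 17 · 5 · 16 · 13 = 123760.
Merge one congruence at a time:
  Start: x ≡ 2 (mod 7).
  Combine with x ≡ 13 (mod 17); new modulus lcm = 119.
    Write x = 2 + 7·t and substitute into x ≡ 13 (mod 17): 7·t ≡ 13 − 2 = 11 (mod 17).
    The inverse of 7 mod 17 is 5 (since 7·5 = 35 = 2·17 + 1), so t ≡ 5·11 = 55 ≡ 4 (mod 17).
    Then x = 2 + 7·4 = 30, valid modulo lcm(7, 17) = 119: x ≡ 30 (mod 119).
  Combine with x ≡ 4 (mod 5); new modulus lcm = 595.
    Write x = 30 + 119·t and substitute into x ≡ 4 (mod 5): 119·t ≡ 4 − 30 = -26 (mod 5).
    Reduce coefficients mod 5: 4·t ≡ 4 (mod 5).
    The inverse of 4 mod 5 is 4 (since 4·4 = 16 = 3·5 + 1), so t ≡ 4·4 = 16 ≡ 1 (mod 5).
    Then x = 30 + 119·1 = 149, valid modulo lcm(119, 5) = 595: x ≡ 149 (mod 595).
  Combine with x ≡ 0 (mod 16); new modulus lcm = 9520.
    Write x = 149 + 595·t and substitute into x ≡ 0 (mod 16): 595·t ≡ 0 − 149 = -149 (mod 16).
    Reduce coefficients mod 16: 3·t ≡ 11 (mod 16).
    The inverse of 3 mod 16 is 11 (since 3·11 = 33 = 2·16 + 1), so t ≡ 11·11 = 121 ≡ 9 (mod 16).
    Then x = 149 + 595·9 = 5504, valid modulo lcm(595, 16) = 9520: x ≡ 5504 (mod 9520).
  Combine with x ≡ 6 (mod 13); new modulus lcm = 123760.
    Write x = 5504 + 9520·t and substitute into x ≡ 6 (mod 13): 9520·t ≡ 6 − 5504 = -5498 (mod 13).
    Reduce coefficients mod 13: 4·t ≡ 1 (mod 13).
    The inverse of 4 mod 13 is 10 (since 4·10 = 40 = 3·13 + 1), so t ≡ 10·1 = 10 ≡ 10 (mod 13).
    Then x = 5504 + 9520·10 = 100704, valid modulo lcm(9520, 13) = 123760: x ≡ 100704 (mod 123760).
Verify against each original: 100704 mod 7 = 2, 100704 mod 17 = 13, 100704 mod 5 = 4, 100704 mod 16 = 0, 100704 mod 13 = 6.

x ≡ 100704 (mod 123760).


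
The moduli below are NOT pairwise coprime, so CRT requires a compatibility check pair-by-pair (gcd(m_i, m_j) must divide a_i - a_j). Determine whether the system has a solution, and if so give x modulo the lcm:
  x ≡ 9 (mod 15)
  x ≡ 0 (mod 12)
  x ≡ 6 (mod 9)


Moduli 15, 12, 9 are not pairwise coprime, so CRT works modulo lcm(m_i) when all pairwise compatibility conditions hold.
Pairwise compatibility: gcd(m_i, m_j) must divide a_i - a_j for every pair.
Merge one congruence at a time:
  Start: x ≡ 9 (mod 15).
  Combine with x ≡ 0 (mod 12): gcd(15, 12) = 3; 0 - 9 = -9, which IS divisible by 3, so compatible.
    Write x = 9 + 15·t and substitute into x ≡ 0 (mod 12): 15·t ≡ 0 − 9 = -9 (mod 12).
    Divide the congruence (and modulus) by g = 3: 5·t ≡ -3 (mod 4).
    Reduce coefficients mod 4: 1·t ≡ 1 (mod 4).
    So t ≡ 1 (mod 4).
    Then x = 9 + 15·1 = 24, valid modulo lcm(15, 12) = 60: x ≡ 24 (mod 60).
  Combine with x ≡ 6 (mod 9): gcd(60, 9) = 3; 6 - 24 = -18, which IS divisible by 3, so compatible.
    Write x = 24 + 60·t and substitute into x ≡ 6 (mod 9): 60·t ≡ 6 − 24 = -18 (mod 9).
    Divide the congruence (and modulus) by g = 3: 20·t ≡ -6 (mod 3).
    Reduce coefficients mod 3: 2·t ≡ 0 (mod 3).
    The inverse of 2 mod 3 is 2 (since 2·2 = 4 = 1·3 + 1), so t ≡ 2·0 = 0 ≡ 0 (mod 3).
    Then x = 24 + 60·0 = 24, valid modulo lcm(60, 9) = 180: x ≡ 24 (mod 180).
Verify: 24 mod 15 = 9, 24 mod 12 = 0, 24 mod 9 = 6.

x ≡ 24 (mod 180).


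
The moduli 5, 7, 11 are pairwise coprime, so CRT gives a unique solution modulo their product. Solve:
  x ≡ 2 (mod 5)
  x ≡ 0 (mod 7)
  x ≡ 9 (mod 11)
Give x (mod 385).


Moduli 5, 7, 11 are pairwise coprime; by CRT there is a unique solution modulo M = 5 · 7 · 11 = 385.
Solve pairwise, accumulating the modulus:
  Start with x ≡ 2 (mod 5).
  Combine with x ≡ 0 (mod 7): since gcd(5, 7) = 1, we get a unique residue mod 35.
    Write x = 2 + 5·t and substitute into x ≡ 0 (mod 7): 5·t ≡ 0 − 2 = -2 (mod 7).
    Reduce coefficients mod 7: 5·t ≡ 5 (mod 7).
    The inverse of 5 mod 7 is 3 (since 5·3 = 15 = 2·7 + 1), so t ≡ 3·5 = 15 ≡ 1 (mod 7).
    Then x = 2 + 5·1 = 7, valid modulo lcm(5, 7) = 35: x ≡ 7 (mod 35).
  Combine with x ≡ 9 (mod 11): since gcd(35, 11) = 1, we get a unique residue mod 385.
    Write x = 7 + 35·t and substitute into x ≡ 9 (mod 11): 35·t ≡ 9 − 7 = 2 (mod 11).
    Reduce coefficients mod 11: 2·t ≡ 2 (mod 11).
    The inverse of 2 mod 11 is 6 (since 2·6 = 12 = 1·11 + 1), so t ≡ 6·2 = 12 ≡ 1 (mod 11).
    Then x = 7 + 35·1 = 42, valid modulo lcm(35, 11) = 385: x ≡ 42 (mod 385).
Verify: 42 mod 5 = 2 ✓, 42 mod 7 = 0 ✓, 42 mod 11 = 9 ✓.

x ≡ 42 (mod 385).


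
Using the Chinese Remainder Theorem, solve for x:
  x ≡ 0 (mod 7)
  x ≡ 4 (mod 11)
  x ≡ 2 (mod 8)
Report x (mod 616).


Moduli 7, 11, 8 are pairwise coprime; by CRT there is a unique solution modulo M = 7 · 11 · 8 = 616.
Solve pairwise, accumulating the modulus:
  Start with x ≡ 0 (mod 7).
  Combine with x ≡ 4 (mod 11): since gcd(7, 11) = 1, we get a unique residue mod 77.
    Write x = 0 + 7·t and substitute into x ≡ 4 (mod 11): 7·t ≡ 4 − 0 = 4 (mod 11).
    The inverse of 7 mod 11 is 8 (since 7·8 = 56 = 5·11 + 1), so t ≡ 8·4 = 32 ≡ 10 (mod 11).
    Then x = 0 + 7·10 = 70, valid modulo lcm(7, 11) = 77: x ≡ 70 (mod 77).
  Combine with x ≡ 2 (mod 8): since gcd(77, 8) = 1, we get a unique residue mod 616.
    Write x = 70 + 77·t and substitute into x ≡ 2 (mod 8): 77·t ≡ 2 − 70 = -68 (mod 8).
    Reduce coefficients mod 8: 5·t ≡ 4 (mod 8).
    The inverse of 5 mod 8 is 5 (since 5·5 = 25 = 3·8 + 1), so t ≡ 5·4 = 20 ≡ 4 (mod 8).
    Then x = 70 + 77·4 = 378, valid modulo lcm(77, 8) = 616: x ≡ 378 (mod 616).
Verify: 378 mod 7 = 0 ✓, 378 mod 11 = 4 ✓, 378 mod 8 = 2 ✓.

x ≡ 378 (mod 616).


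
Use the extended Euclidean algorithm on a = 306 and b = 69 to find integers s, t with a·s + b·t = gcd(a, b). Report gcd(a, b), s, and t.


Euclidean algorithm on (306, 69) — divide until remainder is 0:
  306 = 4 · 69 + 30
  69 = 2 · 30 + 9
  30 = 3 · 9 + 3
  9 = 3 · 3 + 0
gcd(306, 69) = 3.
Track Bezout coefficients alongside the remainders: start with r₀ = 306 = a·1 + b·0 (s = 1, t = 0) and r₁ = 69 = a·0 + b·1 (s = 0, t = 1); each new remainder r_{k+1} = r_{k-1} − q_k·r_k inherits s_{k+1} = s_{k-1} − q_k·s_k, t_{k+1} = t_{k-1} − q_k·t_k, so r_k = a·s_k + b·t_k at every step:
  q = 4: r = 30, s = 1 − 4·0 = 1, t = 0 − 4·1 = -4  (check: 306·1 + 69·(-4) = 30)
  q = 2: r = 9, s = 0 − 2·1 = -2, t = 1 − 2·(-4) = 9  (check: 306·(-2) + 69·9 = 9)
  q = 3: r = 3, s = 1 − 3·(-2) = 7, t = -4 − 3·9 = -31  (check: 306·7 + 69·(-31) = 3)
The row with r = 3 (the gcd) gives the Bezout coefficients s = 7, t = -31.
Result: 306 · (7) + 69 · (-31) = 3.

gcd(306, 69) = 3; s = 7, t = -31 (check: 306·7 + 69·(-31) = 3).


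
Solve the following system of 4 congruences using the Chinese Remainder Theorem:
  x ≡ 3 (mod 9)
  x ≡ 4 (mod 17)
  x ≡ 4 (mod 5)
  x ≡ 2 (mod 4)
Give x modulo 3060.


Product of moduli M = 9 · 17 · 5 · 4 = 3060.
Merge one congruence at a time:
  Start: x ≡ 3 (mod 9).
  Combine with x ≡ 4 (mod 17); new modulus lcm = 153.
    Write x = 3 + 9·t and substitute into x ≡ 4 (mod 17): 9·t ≡ 4 − 3 = 1 (mod 17).
    The inverse of 9 mod 17 is 2 (since 9·2 = 18 = 1·17 + 1), so t ≡ 2·1 = 2 ≡ 2 (mod 17).
    Then x = 3 + 9·2 = 21, valid modulo lcm(9, 17) = 153: x ≡ 21 (mod 153).
  Combine with x ≡ 4 (mod 5); new modulus lcm = 765.
    Write x = 21 + 153·t and substitute into x ≡ 4 (mod 5): 153·t ≡ 4 − 21 = -17 (mod 5).
    Reduce coefficients mod 5: 3·t ≡ 3 (mod 5).
    The inverse of 3 mod 5 is 2 (since 3·2 = 6 = 1·5 + 1), so t ≡ 2·3 = 6 ≡ 1 (mod 5).
    Then x = 21 + 153·1 = 174, valid modulo lcm(153, 5) = 765: x ≡ 174 (mod 765).
  Combine with x ≡ 2 (mod 4); new modulus lcm = 3060.
    Write x = 174 + 765·t and substitute into x ≡ 2 (mod 4): 765·t ≡ 2 − 174 = -172 (mod 4).
    Reduce coefficients mod 4: 1·t ≡ 0 (mod 4).
    So t ≡ 0 (mod 4).
    Then x = 174 + 765·0 = 174, valid modulo lcm(765, 4) = 3060: x ≡ 174 (mod 3060).
Verify against each original: 174 mod 9 = 3, 174 mod 17 = 4, 174 mod 5 = 4, 174 mod 4 = 2.

x ≡ 174 (mod 3060).


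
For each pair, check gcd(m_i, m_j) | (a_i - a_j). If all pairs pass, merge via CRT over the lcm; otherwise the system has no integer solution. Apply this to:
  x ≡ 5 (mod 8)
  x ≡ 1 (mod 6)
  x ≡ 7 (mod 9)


Moduli 8, 6, 9 are not pairwise coprime, so CRT works modulo lcm(m_i) when all pairwise compatibility conditions hold.
Pairwise compatibility: gcd(m_i, m_j) must divide a_i - a_j for every pair.
Merge one congruence at a time:
  Start: x ≡ 5 (mod 8).
  Combine with x ≡ 1 (mod 6): gcd(8, 6) = 2; 1 - 5 = -4, which IS divisible by 2, so compatible.
    Write x = 5 + 8·t and substitute into x ≡ 1 (mod 6): 8·t ≡ 1 − 5 = -4 (mod 6).
    Divide the congruence (and modulus) by g = 2: 4·t ≡ -2 (mod 3).
    Reduce coefficients mod 3: 1·t ≡ 1 (mod 3).
    So t ≡ 1 (mod 3).
    Then x = 5 + 8·1 = 13, valid modulo lcm(8, 6) = 24: x ≡ 13 (mod 24).
  Combine with x ≡ 7 (mod 9): gcd(24, 9) = 3; 7 - 13 = -6, which IS divisible by 3, so compatible.
    Write x = 13 + 24·t and substitute into x ≡ 7 (mod 9): 24·t ≡ 7 − 13 = -6 (mod 9).
    Divide the congruence (and modulus) by g = 3: 8·t ≡ -2 (mod 3).
    Reduce coefficients mod 3: 2·t ≡ 1 (mod 3).
    The inverse of 2 mod 3 is 2 (since 2·2 = 4 = 1·3 + 1), so t ≡ 2·1 = 2 ≡ 2 (mod 3).
    Then x = 13 + 24·2 = 61, valid modulo lcm(24, 9) = 72: x ≡ 61 (mod 72).
Verify: 61 mod 8 = 5, 61 mod 6 = 1, 61 mod 9 = 7.

x ≡ 61 (mod 72).


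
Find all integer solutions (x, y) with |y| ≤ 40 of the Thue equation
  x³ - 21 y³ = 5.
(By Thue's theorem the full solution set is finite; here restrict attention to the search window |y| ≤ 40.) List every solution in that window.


The equation is x³ - 21y³ = 5. For fixed y, x³ = 21·y³ + 5, so a solution requires the RHS to be a perfect cube.
Strategy: iterate y from -40 to 40, compute RHS = 21·y³ + 5, and check whether it is a (positive or negative) perfect cube.
Check small values of y:
  y = 0: RHS = 5 is not a perfect cube.
  y = 1: RHS = 26 is not a perfect cube.
  y = -1: RHS = -16 is not a perfect cube.
  y = 2: RHS = 173 is not a perfect cube.
  y = -2: RHS = -163 is not a perfect cube.
  y = 3: RHS = 572 is not a perfect cube.
  y = -3: RHS = -562 is not a perfect cube.
Continuing the search up to |y| = 40 finds no solutions either.
No (x, y) in the scanned range satisfies the equation.

No integer solutions with |y| ≤ 40.


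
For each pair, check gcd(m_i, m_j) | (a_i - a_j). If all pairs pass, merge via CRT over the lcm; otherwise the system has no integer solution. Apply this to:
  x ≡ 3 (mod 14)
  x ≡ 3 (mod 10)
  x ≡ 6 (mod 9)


Moduli 14, 10, 9 are not pairwise coprime, so CRT works modulo lcm(m_i) when all pairwise compatibility conditions hold.
Pairwise compatibility: gcd(m_i, m_j) must divide a_i - a_j for every pair.
Merge one congruence at a time:
  Start: x ≡ 3 (mod 14).
  Combine with x ≡ 3 (mod 10): gcd(14, 10) = 2; 3 - 3 = 0, which IS divisible by 2, so compatible.
    Write x = 3 + 14·t and substitute into x ≡ 3 (mod 10): 14·t ≡ 3 − 3 = 0 (mod 10).
    Divide the congruence (and modulus) by g = 2: 7·t ≡ 0 (mod 5).
    Reduce coefficients mod 5: 2·t ≡ 0 (mod 5).
    The inverse of 2 mod 5 is 3 (since 2·3 = 6 = 1·5 + 1), so t ≡ 3·0 = 0 ≡ 0 (mod 5).
    Then x = 3 + 14·0 = 3, valid modulo lcm(14, 10) = 70: x ≡ 3 (mod 70).
  Combine with x ≡ 6 (mod 9): gcd(70, 9) = 1; 6 - 3 = 3, which IS divisible by 1, so compatible.
    Write x = 3 + 70·t and substitute into x ≡ 6 (mod 9): 70·t ≡ 6 − 3 = 3 (mod 9).
    Reduce coefficients mod 9: 7·t ≡ 3 (mod 9).
    The inverse of 7 mod 9 is 4 (since 7·4 = 28 = 3·9 + 1), so t ≡ 4·3 = 12 ≡ 3 (mod 9).
    Then x = 3 + 70·3 = 213, valid modulo lcm(70, 9) = 630: x ≡ 213 (mod 630).
Verify: 213 mod 14 = 3, 213 mod 10 = 3, 213 mod 9 = 6.

x ≡ 213 (mod 630).


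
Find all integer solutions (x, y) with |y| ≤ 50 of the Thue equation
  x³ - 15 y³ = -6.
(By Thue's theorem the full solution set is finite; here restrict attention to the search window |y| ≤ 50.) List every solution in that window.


The equation is x³ - 15y³ = -6. For fixed y, x³ = 15·y³ − 6, so a solution requires the RHS to be a perfect cube.
Strategy: iterate y from -50 to 50, compute RHS = 15·y³ − 6, and check whether it is a (positive or negative) perfect cube.
Check small values of y:
  y = 0: RHS = -6 is not a perfect cube.
  y = 1: RHS = 9 is not a perfect cube.
  y = -1: RHS = -21 is not a perfect cube.
  y = 2: RHS = 114 is not a perfect cube.
  y = -2: RHS = -126 is not a perfect cube.
  y = 3: RHS = 399 is not a perfect cube.
  y = -3: RHS = -411 is not a perfect cube.
Continuing the search up to |y| = 50 finds no solutions either.
No (x, y) in the scanned range satisfies the equation.

No integer solutions with |y| ≤ 50.


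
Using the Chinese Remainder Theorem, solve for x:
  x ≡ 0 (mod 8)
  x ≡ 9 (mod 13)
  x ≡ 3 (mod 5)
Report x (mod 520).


Moduli 8, 13, 5 are pairwise coprime; by CRT there is a unique solution modulo M = 8 · 13 · 5 = 520.
Solve pairwise, accumulating the modulus:
  Start with x ≡ 0 (mod 8).
  Combine with x ≡ 9 (mod 13): since gcd(8, 13) = 1, we get a unique residue mod 104.
    Write x = 0 + 8·t and substitute into x ≡ 9 (mod 13): 8·t ≡ 9 − 0 = 9 (mod 13).
    The inverse of 8 mod 13 is 5 (since 8·5 = 40 = 3·13 + 1), so t ≡ 5·9 = 45 ≡ 6 (mod 13).
    Then x = 0 + 8·6 = 48, valid modulo lcm(8, 13) = 104: x ≡ 48 (mod 104).
  Combine with x ≡ 3 (mod 5): since gcd(104, 5) = 1, we get a unique residue mod 520.
    Write x = 48 + 104·t and substitute into x ≡ 3 (mod 5): 104·t ≡ 3 − 48 = -45 (mod 5).
    Reduce coefficients mod 5: 4·t ≡ 0 (mod 5).
    The inverse of 4 mod 5 is 4 (since 4·4 = 16 = 3·5 + 1), so t ≡ 4·0 = 0 ≡ 0 (mod 5).
    Then x = 48 + 104·0 = 48, valid modulo lcm(104, 5) = 520: x ≡ 48 (mod 520).
Verify: 48 mod 8 = 0 ✓, 48 mod 13 = 9 ✓, 48 mod 5 = 3 ✓.

x ≡ 48 (mod 520).


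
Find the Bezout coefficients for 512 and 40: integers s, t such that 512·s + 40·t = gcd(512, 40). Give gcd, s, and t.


Euclidean algorithm on (512, 40) — divide until remainder is 0:
  512 = 12 · 40 + 32
  40 = 1 · 32 + 8
  32 = 4 · 8 + 0
gcd(512, 40) = 8.
Track Bezout coefficients alongside the remainders: start with r₀ = 512 = a·1 + b·0 (s = 1, t = 0) and r₁ = 40 = a·0 + b·1 (s = 0, t = 1); each new remainder r_{k+1} = r_{k-1} − q_k·r_k inherits s_{k+1} = s_{k-1} − q_k·s_k, t_{k+1} = t_{k-1} − q_k·t_k, so r_k = a·s_k + b·t_k at every step:
  q = 12: r = 32, s = 1 − 12·0 = 1, t = 0 − 12·1 = -12  (check: 512·1 + 40·(-12) = 32)
  q = 1: r = 8, s = 0 − 1·1 = -1, t = 1 − 1·(-12) = 13  (check: 512·(-1) + 40·13 = 8)
The row with r = 8 (the gcd) gives the Bezout coefficients s = -1, t = 13.
Result: 512 · (-1) + 40 · (13) = 8.

gcd(512, 40) = 8; s = -1, t = 13 (check: 512·(-1) + 40·13 = 8).


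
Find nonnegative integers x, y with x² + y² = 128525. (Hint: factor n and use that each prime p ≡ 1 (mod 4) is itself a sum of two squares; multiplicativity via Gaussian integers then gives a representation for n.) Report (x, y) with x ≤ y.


Step 1: Factor n = 128525 = 5^2 · 53 · 97.
Step 2: Check the mod-4 condition on each prime factor: 5 ≡ 1 (mod 4), exponent 2; 53 ≡ 1 (mod 4), exponent 1; 97 ≡ 1 (mod 4), exponent 1.
All primes ≡ 3 (mod 4) appear to even exponent (or don't appear), so by the two-squares theorem n IS expressible as a sum of two squares.
Step 3: Build a representation. Group n = k² · m with k = 5 and m = 53 · 97 = 5141 (a product of primes ≡ 1 (mod 4)); a representation of m scales to one of n via (k·x)² + (k·y)² = k²(x² + y²). Each prime p ≡ 1 (mod 4) is itself a sum of two squares; find a² by testing p − a² for a perfect square:
  53: 53 − 1² = 52, 53 − 2² = 49 = 7² ⇒ 53 = 2² + 7².
  97: 97 − 1² = 96, 97 − 2² = 93, 97 − 3² = 88, 97 − 4² = 81 = 9² ⇒ 97 = 4² + 9².
  Combine using the Brahmagupta–Fibonacci identity (a² + b²)(c² + d²) = (ac − bd)² + (ad + bc)² = (ac + bd)² + (ad − bc)²:
  53 · 97 = 5141: from (2² + 7²)(4² + 9²), take (2·4 − 7·9, 2·9 + 7·4) = (8 − 63, 18 + 28) = (-55, 46); dropping signs (only squares matter) gives (55, 46); check 55² + 46² = 3025 + 2116 = 5141 ✓.
  Scale by k = 5: (5·55, 5·46) = (275, 230).
Step 4: Order so x ≤ y and verify: 230² + 275² = 52900 + 75625 = 128525 = n. ✓

n = 128525 = 230² + 275² (one valid representation with x ≤ y).


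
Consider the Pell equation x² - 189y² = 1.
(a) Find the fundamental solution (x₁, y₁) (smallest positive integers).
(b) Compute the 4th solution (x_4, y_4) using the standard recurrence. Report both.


Step 1: Find the fundamental solution (x₁, y₁) of x² - 189y² = 1.
  Expand √189 as a continued fraction. a₀ = ⌊√189⌋ = 13; iterate m_{k+1} = d_k·a_k − m_k, d_{k+1} = (189 − m_{k+1}²)/d_k, a_{k+1} = ⌊(a₀ + m_{k+1})/d_{k+1}⌋ (starting m₀ = 0, d₀ = 1), with convergents p_k = a_k·p_{k-1} + p_{k-2}, q_k = a_k·q_{k-1} + q_{k-2} (p₋₁ = 1, q₋₁ = 0):
  k = 0: a₀ = 13; p₀/q₀ = 13/1; p₀² − 189·q₀² = 169 − 189 = -20.
  k = 1: m = 13, d = 20, a = ⌊(13 + 13)/20⌋ = 1; p/q = (1·13 + 1)/(1·1 + 0) = 14/1; p² − 189·q² = 196 − 189 = 7.
  k = 2: m = 7, d = 7, a = ⌊(13 + 7)/7⌋ = 2; p/q = (2·14 + 13)/(2·1 + 1) = 41/3; p² − 189·q² = 1681 − 1701 = -20.
  k = 3: m = 7, d = 20, a = ⌊(13 + 7)/20⌋ = 1; p/q = (1·41 + 14)/(1·3 + 1) = 55/4; p² − 189·q² = 3025 − 3024 = 1.
  The first convergent with p² − 189·q² = 1 gives the fundamental solution (x₁, y₁) = (55, 4).
Step 2: Apply the recurrence (x_{n+1}, y_{n+1}) = (x₁x_n + 189y₁y_n, x₁y_n + y₁x_n) repeatedly.
  From (x_1, y_1) = (55, 4): x_2 = 55·55 + 189·4·4 = 6049; y_2 = 55·4 + 4·55 = 440.
  From (x_2, y_2) = (6049, 440): x_3 = 55·6049 + 189·4·440 = 665335; y_3 = 55·440 + 4·6049 = 48396.
  From (x_3, y_3) = (665335, 48396): x_4 = 55·665335 + 189·4·48396 = 73180801; y_4 = 55·48396 + 4·665335 = 5323120.
Step 3: Verify x_4² - 189·y_4² = 5355429635001601 - 5355429635001600 = 1 (should be 1). ✓

(x_1, y_1) = (55, 4); (x_4, y_4) = (73180801, 5323120).


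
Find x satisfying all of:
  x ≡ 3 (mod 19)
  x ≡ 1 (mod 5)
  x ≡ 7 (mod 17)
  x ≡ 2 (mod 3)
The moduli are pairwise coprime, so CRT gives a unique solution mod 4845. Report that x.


Product of moduli M = 19 · 5 · 17 · 3 = 4845.
Merge one congruence at a time:
  Start: x ≡ 3 (mod 19).
  Combine with x ≡ 1 (mod 5); new modulus lcm = 95.
    Write x = 3 + 19·t and substitute into x ≡ 1 (mod 5): 19·t ≡ 1 − 3 = -2 (mod 5).
    Reduce coefficients mod 5: 4·t ≡ 3 (mod 5).
    The inverse of 4 mod 5 is 4 (since 4·4 = 16 = 3·5 + 1), so t ≡ 4·3 = 12 ≡ 2 (mod 5).
    Then x = 3 + 19·2 = 41, valid modulo lcm(19, 5) = 95: x ≡ 41 (mod 95).
  Combine with x ≡ 7 (mod 17); new modulus lcm = 1615.
    Write x = 41 + 95·t and substitute into x ≡ 7 (mod 17): 95·t ≡ 7 − 41 = -34 (mod 17).
    Reduce coefficients mod 17: 10·t ≡ 0 (mod 17).
    The inverse of 10 mod 17 is 12 (since 10·12 = 120 = 7·17 + 1), so t ≡ 12·0 = 0 ≡ 0 (mod 17).
    Then x = 41 + 95·0 = 41, valid modulo lcm(95, 17) = 1615: x ≡ 41 (mod 1615).
  Combine with x ≡ 2 (mod 3); new modulus lcm = 4845.
    Write x = 41 + 1615·t and substitute into x ≡ 2 (mod 3): 1615·t ≡ 2 − 41 = -39 (mod 3).
    Reduce coefficients mod 3: 1·t ≡ 0 (mod 3).
    So t ≡ 0 (mod 3).
    Then x = 41 + 1615·0 = 41, valid modulo lcm(1615, 3) = 4845: x ≡ 41 (mod 4845).
Verify against each original: 41 mod 19 = 3, 41 mod 5 = 1, 41 mod 17 = 7, 41 mod 3 = 2.

x ≡ 41 (mod 4845).


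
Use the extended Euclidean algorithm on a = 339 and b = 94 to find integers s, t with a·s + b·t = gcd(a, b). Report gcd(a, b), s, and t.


Euclidean algorithm on (339, 94) — divide until remainder is 0:
  339 = 3 · 94 + 57
  94 = 1 · 57 + 37
  57 = 1 · 37 + 20
  37 = 1 · 20 + 17
  20 = 1 · 17 + 3
  17 = 5 · 3 + 2
  3 = 1 · 2 + 1
  2 = 2 · 1 + 0
gcd(339, 94) = 1.
Track Bezout coefficients alongside the remainders: start with r₀ = 339 = a·1 + b·0 (s = 1, t = 0) and r₁ = 94 = a·0 + b·1 (s = 0, t = 1); each new remainder r_{k+1} = r_{k-1} − q_k·r_k inherits s_{k+1} = s_{k-1} − q_k·s_k, t_{k+1} = t_{k-1} − q_k·t_k, so r_k = a·s_k + b·t_k at every step:
  q = 3: r = 57, s = 1 − 3·0 = 1, t = 0 − 3·1 = -3  (check: 339·1 + 94·(-3) = 57)
  q = 1: r = 37, s = 0 − 1·1 = -1, t = 1 − 1·(-3) = 4  (check: 339·(-1) + 94·4 = 37)
  q = 1: r = 20, s = 1 − 1·(-1) = 2, t = -3 − 1·4 = -7  (check: 339·2 + 94·(-7) = 20)
  q = 1: r = 17, s = -1 − 1·2 = -3, t = 4 − 1·(-7) = 11  (check: 339·(-3) + 94·11 = 17)
  q = 1: r = 3, s = 2 − 1·(-3) = 5, t = -7 − 1·11 = -18  (check: 339·5 + 94·(-18) = 3)
  q = 5: r = 2, s = -3 − 5·5 = -28, t = 11 − 5·(-18) = 101  (check: 339·(-28) + 94·101 = 2)
  q = 1: r = 1, s = 5 − 1·(-28) = 33, t = -18 − 1·101 = -119  (check: 339·33 + 94·(-119) = 1)
The row with r = 1 (the gcd) gives the Bezout coefficients s = 33, t = -119.
Result: 339 · (33) + 94 · (-119) = 1.

gcd(339, 94) = 1; s = 33, t = -119 (check: 339·33 + 94·(-119) = 1).


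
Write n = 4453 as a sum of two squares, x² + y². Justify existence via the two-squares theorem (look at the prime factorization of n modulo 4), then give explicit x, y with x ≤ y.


Step 1: Factor n = 4453 = 61 · 73.
Step 2: Check the mod-4 condition on each prime factor: 61 ≡ 1 (mod 4), exponent 1; 73 ≡ 1 (mod 4), exponent 1.
All primes ≡ 3 (mod 4) appear to even exponent (or don't appear), so by the two-squares theorem n IS expressible as a sum of two squares.
Step 3: Build a representation. Here n = 61 · 73 is a product of primes ≡ 1 (mod 4). Each prime p ≡ 1 (mod 4) is itself a sum of two squares; find a² by testing p − a² for a perfect square:
  61: 61 − 1² = 60, 61 − 2² = 57, 61 − 3² = 52, 61 − 4² = 45, 61 − 5² = 36 = 6² ⇒ 61 = 5² + 6².
  73: 73 − 1² = 72, 73 − 2² = 69, 73 − 3² = 64 = 8² ⇒ 73 = 3² + 8².
  Combine using the Brahmagupta–Fibonacci identity (a² + b²)(c² + d²) = (ac − bd)² + (ad + bc)² = (ac + bd)² + (ad − bc)²:
  61 · 73 = 4453: from (5² + 6²)(3² + 8²), take (5·3 − 6·8, 5·8 + 6·3) = (15 − 48, 40 + 18) = (-33, 58); dropping signs (only squares matter) gives (33, 58); check 33² + 58² = 1089 + 3364 = 4453 ✓.
Step 4: Order so x ≤ y and verify: 33² + 58² = 1089 + 3364 = 4453 = n. ✓

n = 4453 = 33² + 58² (one valid representation with x ≤ y).


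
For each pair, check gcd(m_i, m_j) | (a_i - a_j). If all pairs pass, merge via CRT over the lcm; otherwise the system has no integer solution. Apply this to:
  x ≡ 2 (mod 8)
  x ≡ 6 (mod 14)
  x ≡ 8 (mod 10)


Moduli 8, 14, 10 are not pairwise coprime, so CRT works modulo lcm(m_i) when all pairwise compatibility conditions hold.
Pairwise compatibility: gcd(m_i, m_j) must divide a_i - a_j for every pair.
Merge one congruence at a time:
  Start: x ≡ 2 (mod 8).
  Combine with x ≡ 6 (mod 14): gcd(8, 14) = 2; 6 - 2 = 4, which IS divisible by 2, so compatible.
    Write x = 2 + 8·t and substitute into x ≡ 6 (mod 14): 8·t ≡ 6 − 2 = 4 (mod 14).
    Divide the congruence (and modulus) by g = 2: 4·t ≡ 2 (mod 7).
    The inverse of 4 mod 7 is 2 (since 4·2 = 8 = 1·7 + 1), so t ≡ 2·2 = 4 ≡ 4 (mod 7).
    Then x = 2 + 8·4 = 34, valid modulo lcm(8, 14) = 56: x ≡ 34 (mod 56).
  Combine with x ≡ 8 (mod 10): gcd(56, 10) = 2; 8 - 34 = -26, which IS divisible by 2, so compatible.
    Write x = 34 + 56·t and substitute into x ≡ 8 (mod 10): 56·t ≡ 8 − 34 = -26 (mod 10).
    Divide the congruence (and modulus) by g = 2: 28·t ≡ -13 (mod 5).
    Reduce coefficients mod 5: 3·t ≡ 2 (mod 5).
    The inverse of 3 mod 5 is 2 (since 3·2 = 6 = 1·5 + 1), so t ≡ 2·2 = 4 ≡ 4 (mod 5).
    Then x = 34 + 56·4 = 258, valid modulo lcm(56, 10) = 280: x ≡ 258 (mod 280).
Verify: 258 mod 8 = 2, 258 mod 14 = 6, 258 mod 10 = 8.

x ≡ 258 (mod 280).


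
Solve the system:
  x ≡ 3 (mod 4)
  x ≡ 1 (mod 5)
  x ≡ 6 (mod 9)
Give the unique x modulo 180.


Moduli 4, 5, 9 are pairwise coprime; by CRT there is a unique solution modulo M = 4 · 5 · 9 = 180.
Solve pairwise, accumulating the modulus:
  Start with x ≡ 3 (mod 4).
  Combine with x ≡ 1 (mod 5): since gcd(4, 5) = 1, we get a unique residue mod 20.
    Write x = 3 + 4·t and substitute into x ≡ 1 (mod 5): 4·t ≡ 1 − 3 = -2 (mod 5).
    Reduce coefficients mod 5: 4·t ≡ 3 (mod 5).
    The inverse of 4 mod 5 is 4 (since 4·4 = 16 = 3·5 + 1), so t ≡ 4·3 = 12 ≡ 2 (mod 5).
    Then x = 3 + 4·2 = 11, valid modulo lcm(4, 5) = 20: x ≡ 11 (mod 20).
  Combine with x ≡ 6 (mod 9): since gcd(20, 9) = 1, we get a unique residue mod 180.
    Write x = 11 + 20·t and substitute into x ≡ 6 (mod 9): 20·t ≡ 6 − 11 = -5 (mod 9).
    Reduce coefficients mod 9: 2·t ≡ 4 (mod 9).
    The inverse of 2 mod 9 is 5 (since 2·5 = 10 = 1·9 + 1), so t ≡ 5·4 = 20 ≡ 2 (mod 9).
    Then x = 11 + 20·2 = 51, valid modulo lcm(20, 9) = 180: x ≡ 51 (mod 180).
Verify: 51 mod 4 = 3 ✓, 51 mod 5 = 1 ✓, 51 mod 9 = 6 ✓.

x ≡ 51 (mod 180).
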